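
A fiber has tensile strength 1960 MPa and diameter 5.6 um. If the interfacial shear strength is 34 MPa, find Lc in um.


Lc = sigma_f * d / (2 * tau_i) = 1960 * 5.6 / (2 * 34) = 161.4 um

161.4 um


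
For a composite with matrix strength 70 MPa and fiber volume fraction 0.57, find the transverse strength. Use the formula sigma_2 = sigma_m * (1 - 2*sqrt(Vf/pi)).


factor = 1 - 2*sqrt(0.57/pi) = 0.1481
sigma_2 = 70 * 0.1481 = 10.37 MPa

10.37 MPa


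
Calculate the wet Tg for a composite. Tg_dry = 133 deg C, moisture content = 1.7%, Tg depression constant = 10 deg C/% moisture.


Tg_wet = Tg_dry - k*moisture = 133 - 10*1.7 = 116.0 deg C

116.0 deg C


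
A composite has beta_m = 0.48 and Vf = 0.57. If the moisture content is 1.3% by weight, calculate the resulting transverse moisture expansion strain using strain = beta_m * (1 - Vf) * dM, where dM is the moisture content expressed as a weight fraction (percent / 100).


dM = 1.3/100 = 0.013
strain = beta_m * (1-Vf) * dM = 0.48 * 0.43 * 0.013 = 0.0026832

0.0026832


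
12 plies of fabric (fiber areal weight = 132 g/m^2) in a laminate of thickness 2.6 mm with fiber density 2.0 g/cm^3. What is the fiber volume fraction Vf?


Vf = n * FAW / (rho_f * h * 1000) = 12 * 132 / (2.0 * 2.6 * 1000) = 0.3046

0.3046


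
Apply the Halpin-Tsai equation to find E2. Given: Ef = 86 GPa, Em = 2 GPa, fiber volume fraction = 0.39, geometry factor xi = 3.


eta = (Ef/Em - 1)/(Ef/Em + xi) = (43.0 - 1)/(43.0 + 3) = 0.913
E2 = Em*(1+xi*eta*Vf)/(1-eta*Vf) = 6.42 GPa

6.42 GPa


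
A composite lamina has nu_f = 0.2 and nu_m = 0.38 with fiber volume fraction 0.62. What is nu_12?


nu_12 = nu_f*Vf + nu_m*(1-Vf) = 0.2*0.62 + 0.38*0.38 = 0.2684

0.2684


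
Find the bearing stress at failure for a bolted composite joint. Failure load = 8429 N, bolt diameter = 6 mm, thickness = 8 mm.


sigma_br = F/(d*h) = 8429/(6*8) = 175.6 MPa

175.6 MPa


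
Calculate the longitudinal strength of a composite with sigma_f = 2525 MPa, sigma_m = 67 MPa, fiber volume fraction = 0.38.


sigma_1 = sigma_f*Vf + sigma_m*(1-Vf) = 2525*0.38 + 67*0.62 = 1001.0 MPa

1001.0 MPa


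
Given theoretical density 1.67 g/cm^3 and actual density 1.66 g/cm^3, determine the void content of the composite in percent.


Void% = (rho_theo - rho_actual)/rho_theo * 100 = (1.67 - 1.66)/1.67 * 100 = 0.6%

0.6%


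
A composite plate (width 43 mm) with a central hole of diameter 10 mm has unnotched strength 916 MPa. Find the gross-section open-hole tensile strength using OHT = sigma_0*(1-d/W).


OHT = sigma_0*(1-d/W) = 916*(1-10/43) = 703.0 MPa

703.0 MPa


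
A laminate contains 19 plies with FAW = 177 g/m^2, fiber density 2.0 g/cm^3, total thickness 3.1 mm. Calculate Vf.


Vf = n * FAW / (rho_f * h * 1000) = 19 * 177 / (2.0 * 3.1 * 1000) = 0.5424

0.5424


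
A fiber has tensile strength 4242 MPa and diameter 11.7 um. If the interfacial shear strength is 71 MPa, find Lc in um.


Lc = sigma_f * d / (2 * tau_i) = 4242 * 11.7 / (2 * 71) = 349.5 um

349.5 um


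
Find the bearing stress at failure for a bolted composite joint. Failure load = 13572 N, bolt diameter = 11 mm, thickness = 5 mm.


sigma_br = F/(d*h) = 13572/(11*5) = 246.8 MPa

246.8 MPa


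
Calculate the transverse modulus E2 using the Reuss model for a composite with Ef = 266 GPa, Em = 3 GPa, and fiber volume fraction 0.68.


1/E2 = Vf/Ef + (1-Vf)/Em = 0.68/266 + 0.32/3
E2 = 9.16 GPa

9.16 GPa


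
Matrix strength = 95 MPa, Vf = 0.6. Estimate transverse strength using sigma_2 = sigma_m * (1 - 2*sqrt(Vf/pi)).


factor = 1 - 2*sqrt(0.6/pi) = 0.126
sigma_2 = 95 * 0.126 = 11.97 MPa

11.97 MPa


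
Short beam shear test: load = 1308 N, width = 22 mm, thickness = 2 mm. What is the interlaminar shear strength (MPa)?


ILSS = 3F/(4bh) = 3*1308/(4*22*2) = 22.3 MPa

22.3 MPa


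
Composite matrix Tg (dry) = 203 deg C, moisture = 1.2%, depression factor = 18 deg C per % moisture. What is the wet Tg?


Tg_wet = Tg_dry - k*moisture = 203 - 18*1.2 = 181.4 deg C

181.4 deg C


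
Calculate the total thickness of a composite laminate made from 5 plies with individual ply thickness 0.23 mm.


h = n * t_ply = 5 * 0.23 = 1.15 mm

1.15 mm


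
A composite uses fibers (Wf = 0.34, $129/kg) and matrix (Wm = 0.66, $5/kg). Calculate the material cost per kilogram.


Cost = cost_f*Wf + cost_m*Wm = 129*0.34 + 5*0.66 = $47.16/kg

$47.16/kg


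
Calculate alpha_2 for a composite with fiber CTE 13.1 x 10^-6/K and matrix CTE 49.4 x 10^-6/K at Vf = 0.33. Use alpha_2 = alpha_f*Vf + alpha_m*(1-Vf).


alpha_2 = alpha_f*Vf + alpha_m*(1-Vf) = 13.1*0.33 + 49.4*0.67 = 37.4 x 10^-6/K

37.4 x 10^-6/K


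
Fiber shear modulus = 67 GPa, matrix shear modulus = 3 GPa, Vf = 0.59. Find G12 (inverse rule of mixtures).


1/G12 = Vf/Gf + (1-Vf)/Gm = 0.59/67 + 0.41/3
G12 = 6.87 GPa

6.87 GPa


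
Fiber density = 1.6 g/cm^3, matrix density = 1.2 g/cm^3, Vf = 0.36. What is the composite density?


rho_c = rho_f*Vf + rho_m*(1-Vf) = 1.6*0.36 + 1.2*0.64 = 1.344 g/cm^3

1.344 g/cm^3


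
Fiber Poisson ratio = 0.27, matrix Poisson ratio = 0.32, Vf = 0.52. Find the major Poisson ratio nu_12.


nu_12 = nu_f*Vf + nu_m*(1-Vf) = 0.27*0.52 + 0.32*0.48 = 0.294

0.294


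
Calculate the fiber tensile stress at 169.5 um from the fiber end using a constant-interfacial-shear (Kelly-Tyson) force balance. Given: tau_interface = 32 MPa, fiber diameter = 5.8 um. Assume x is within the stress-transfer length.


Force balance: sigma_f * (pi*d^2/4) = tau * (pi*d) * x  ->  sigma_f = 4 * tau * x / d
sigma_f = 4 * 32 * 169.5 / 5.8 = 3740.7 MPa

3740.7 MPa


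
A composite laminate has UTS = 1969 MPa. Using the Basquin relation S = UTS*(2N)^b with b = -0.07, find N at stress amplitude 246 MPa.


N = 0.5 * (S/UTS)^(1/b) = 0.5 * (246/1969)^(1/-0.07) = 4.0124e+12 cycles

4.0124e+12 cycles


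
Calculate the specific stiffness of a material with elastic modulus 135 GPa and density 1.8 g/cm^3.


Specific stiffness = E/rho = 135/1.8 = 75.0 GPa/(g/cm^3)

75.0 GPa/(g/cm^3)


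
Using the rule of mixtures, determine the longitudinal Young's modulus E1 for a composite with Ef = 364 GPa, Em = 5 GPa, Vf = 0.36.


E1 = Ef*Vf + Em*(1-Vf) = 364*0.36 + 5*0.64 = 134.24 GPa

134.24 GPa


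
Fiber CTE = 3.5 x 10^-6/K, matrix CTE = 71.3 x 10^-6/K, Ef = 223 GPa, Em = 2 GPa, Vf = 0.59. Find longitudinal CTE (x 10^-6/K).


E1 = Ef*Vf + Em*(1-Vf) = 132.39
alpha_1 = (alpha_f*Ef*Vf + alpha_m*Em*(1-Vf))/E1 = 3.92 x 10^-6/K

3.92 x 10^-6/K


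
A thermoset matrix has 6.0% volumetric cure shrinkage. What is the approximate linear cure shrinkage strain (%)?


Linear shrinkage ≈ vol_shrink/3 = 6.0/3 = 2.0%

2.0%


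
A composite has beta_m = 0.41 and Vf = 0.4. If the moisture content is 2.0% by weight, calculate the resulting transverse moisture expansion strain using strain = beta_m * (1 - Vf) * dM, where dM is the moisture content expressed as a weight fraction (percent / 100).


dM = 2.0/100 = 0.02
strain = beta_m * (1-Vf) * dM = 0.41 * 0.6 * 0.02 = 0.00492

0.00492


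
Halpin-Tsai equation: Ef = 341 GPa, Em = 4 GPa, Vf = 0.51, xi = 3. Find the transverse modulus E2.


eta = (Ef/Em - 1)/(Ef/Em + xi) = (85.25 - 1)/(85.25 + 3) = 0.9547
E2 = Em*(1+xi*eta*Vf)/(1-eta*Vf) = 19.18 GPa

19.18 GPa


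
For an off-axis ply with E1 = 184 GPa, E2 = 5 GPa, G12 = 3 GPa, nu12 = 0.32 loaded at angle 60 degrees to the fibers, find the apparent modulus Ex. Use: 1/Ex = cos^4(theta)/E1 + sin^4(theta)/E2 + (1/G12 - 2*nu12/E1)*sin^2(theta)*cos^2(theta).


cos^4(60) = 0.0625, sin^4(60) = 0.5625, sin^2(60)*cos^2(60) = 0.1875
1/G12 - 2*nu12/E1 = 1/3 - 2*0.32/184 = 0.329855 GPa^-1
1/Ex = 0.0625/184 + 0.5625/5 + 0.329855*0.1875 = 0.1746875 GPa^-1
Ex = 5.72 GPa

5.72 GPa


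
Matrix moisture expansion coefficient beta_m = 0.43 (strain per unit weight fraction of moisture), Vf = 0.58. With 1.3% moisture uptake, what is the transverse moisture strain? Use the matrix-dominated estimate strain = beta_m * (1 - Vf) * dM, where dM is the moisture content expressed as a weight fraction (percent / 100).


dM = 1.3/100 = 0.013
strain = beta_m * (1-Vf) * dM = 0.43 * 0.42 * 0.013 = 0.0023478

0.0023478


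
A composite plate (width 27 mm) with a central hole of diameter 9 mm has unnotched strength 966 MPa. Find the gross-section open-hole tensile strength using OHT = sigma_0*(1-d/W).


OHT = sigma_0*(1-d/W) = 966*(1-9/27) = 644.0 MPa

644.0 MPa


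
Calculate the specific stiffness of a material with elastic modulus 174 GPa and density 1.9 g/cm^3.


Specific stiffness = E/rho = 174/1.9 = 91.6 GPa/(g/cm^3)

91.6 GPa/(g/cm^3)


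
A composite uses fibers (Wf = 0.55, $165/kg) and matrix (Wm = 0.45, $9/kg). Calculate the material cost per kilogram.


Cost = cost_f*Wf + cost_m*Wm = 165*0.55 + 9*0.45 = $94.8/kg

$94.8/kg


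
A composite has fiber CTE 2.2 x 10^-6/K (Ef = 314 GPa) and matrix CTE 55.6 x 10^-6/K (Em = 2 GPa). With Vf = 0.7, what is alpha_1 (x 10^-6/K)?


E1 = Ef*Vf + Em*(1-Vf) = 220.4
alpha_1 = (alpha_f*Ef*Vf + alpha_m*Em*(1-Vf))/E1 = 2.35 x 10^-6/K

2.35 x 10^-6/K


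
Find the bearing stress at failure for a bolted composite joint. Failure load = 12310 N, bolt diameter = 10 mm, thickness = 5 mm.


sigma_br = F/(d*h) = 12310/(10*5) = 246.2 MPa

246.2 MPa


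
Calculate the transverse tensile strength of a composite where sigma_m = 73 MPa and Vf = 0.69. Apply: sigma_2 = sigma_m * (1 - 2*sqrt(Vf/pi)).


factor = 1 - 2*sqrt(0.69/pi) = 0.0627
sigma_2 = 73 * 0.0627 = 4.58 MPa

4.58 MPa


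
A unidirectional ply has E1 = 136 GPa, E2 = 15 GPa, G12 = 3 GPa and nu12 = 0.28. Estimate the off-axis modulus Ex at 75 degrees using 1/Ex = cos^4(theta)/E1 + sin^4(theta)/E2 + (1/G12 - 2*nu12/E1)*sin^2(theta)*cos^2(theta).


cos^4(75) = 0.004487, sin^4(75) = 0.870513, sin^2(75)*cos^2(75) = 0.0625
1/G12 - 2*nu12/E1 = 1/3 - 2*0.28/136 = 0.329216 GPa^-1
1/Ex = 0.004487/136 + 0.870513/15 + 0.329216*0.0625 = 0.0786432 GPa^-1
Ex = 12.72 GPa

12.72 GPa


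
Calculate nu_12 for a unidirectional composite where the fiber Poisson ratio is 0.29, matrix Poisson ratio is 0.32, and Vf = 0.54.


nu_12 = nu_f*Vf + nu_m*(1-Vf) = 0.29*0.54 + 0.32*0.46 = 0.3038

0.3038


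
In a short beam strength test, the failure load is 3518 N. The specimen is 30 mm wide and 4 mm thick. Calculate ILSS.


ILSS = 3F/(4bh) = 3*3518/(4*30*4) = 21.99 MPa

21.99 MPa


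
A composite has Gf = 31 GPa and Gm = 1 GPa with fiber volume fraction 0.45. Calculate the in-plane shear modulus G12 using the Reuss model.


1/G12 = Vf/Gf + (1-Vf)/Gm = 0.45/31 + 0.55/1
G12 = 1.77 GPa

1.77 GPa


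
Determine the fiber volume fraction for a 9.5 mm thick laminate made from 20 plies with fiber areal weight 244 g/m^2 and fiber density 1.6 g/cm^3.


Vf = n * FAW / (rho_f * h * 1000) = 20 * 244 / (1.6 * 9.5 * 1000) = 0.3211

0.3211


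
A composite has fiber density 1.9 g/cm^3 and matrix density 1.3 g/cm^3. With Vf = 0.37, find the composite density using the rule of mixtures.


rho_c = rho_f*Vf + rho_m*(1-Vf) = 1.9*0.37 + 1.3*0.63 = 1.522 g/cm^3

1.522 g/cm^3


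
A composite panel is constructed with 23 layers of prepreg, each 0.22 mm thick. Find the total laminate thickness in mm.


h = n * t_ply = 23 * 0.22 = 5.06 mm

5.06 mm


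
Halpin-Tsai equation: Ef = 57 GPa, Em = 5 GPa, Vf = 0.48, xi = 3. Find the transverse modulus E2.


eta = (Ef/Em - 1)/(Ef/Em + xi) = (11.4 - 1)/(11.4 + 3) = 0.7222
E2 = Em*(1+xi*eta*Vf)/(1-eta*Vf) = 15.61 GPa

15.61 GPa


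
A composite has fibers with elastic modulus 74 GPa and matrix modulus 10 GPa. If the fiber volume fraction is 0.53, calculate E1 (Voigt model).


E1 = Ef*Vf + Em*(1-Vf) = 74*0.53 + 10*0.47 = 43.92 GPa

43.92 GPa


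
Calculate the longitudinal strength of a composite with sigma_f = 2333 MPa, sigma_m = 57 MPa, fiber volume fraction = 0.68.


sigma_1 = sigma_f*Vf + sigma_m*(1-Vf) = 2333*0.68 + 57*0.32 = 1604.7 MPa

1604.7 MPa


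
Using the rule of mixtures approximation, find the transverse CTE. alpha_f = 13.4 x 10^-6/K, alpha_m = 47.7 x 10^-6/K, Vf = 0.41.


alpha_2 = alpha_f*Vf + alpha_m*(1-Vf) = 13.4*0.41 + 47.7*0.59 = 33.6 x 10^-6/K

33.6 x 10^-6/K


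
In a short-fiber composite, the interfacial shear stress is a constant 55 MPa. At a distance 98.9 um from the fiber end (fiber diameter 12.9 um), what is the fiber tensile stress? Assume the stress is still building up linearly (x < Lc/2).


Force balance: sigma_f * (pi*d^2/4) = tau * (pi*d) * x  ->  sigma_f = 4 * tau * x / d
sigma_f = 4 * 55 * 98.9 / 12.9 = 1686.7 MPa

1686.7 MPa


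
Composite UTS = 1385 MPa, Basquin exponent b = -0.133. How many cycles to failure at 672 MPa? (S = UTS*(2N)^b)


N = 0.5 * (S/UTS)^(1/b) = 0.5 * (672/1385)^(1/-0.133) = 114.9417 cycles

114.9417 cycles


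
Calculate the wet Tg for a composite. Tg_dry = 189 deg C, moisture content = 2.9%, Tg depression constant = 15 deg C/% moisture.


Tg_wet = Tg_dry - k*moisture = 189 - 15*2.9 = 145.5 deg C

145.5 deg C


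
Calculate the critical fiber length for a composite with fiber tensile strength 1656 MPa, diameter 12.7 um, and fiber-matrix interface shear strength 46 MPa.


Lc = sigma_f * d / (2 * tau_i) = 1656 * 12.7 / (2 * 46) = 228.6 um

228.6 um


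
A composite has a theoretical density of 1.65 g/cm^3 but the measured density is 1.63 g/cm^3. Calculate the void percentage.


Void% = (rho_theo - rho_actual)/rho_theo * 100 = (1.65 - 1.63)/1.65 * 100 = 1.21%

1.21%


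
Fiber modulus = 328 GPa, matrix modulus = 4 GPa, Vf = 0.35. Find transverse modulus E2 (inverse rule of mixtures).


1/E2 = Vf/Ef + (1-Vf)/Em = 0.35/328 + 0.65/4
E2 = 6.11 GPa

6.11 GPa


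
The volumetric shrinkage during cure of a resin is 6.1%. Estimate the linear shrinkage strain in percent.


Linear shrinkage ≈ vol_shrink/3 = 6.1/3 = 2.033%

2.033%


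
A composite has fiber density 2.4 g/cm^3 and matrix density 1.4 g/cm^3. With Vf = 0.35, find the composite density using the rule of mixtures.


rho_c = rho_f*Vf + rho_m*(1-Vf) = 2.4*0.35 + 1.4*0.65 = 1.75 g/cm^3

1.75 g/cm^3


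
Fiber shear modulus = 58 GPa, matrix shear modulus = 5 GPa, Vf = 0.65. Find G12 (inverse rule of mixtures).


1/G12 = Vf/Gf + (1-Vf)/Gm = 0.65/58 + 0.35/5
G12 = 12.31 GPa

12.31 GPa


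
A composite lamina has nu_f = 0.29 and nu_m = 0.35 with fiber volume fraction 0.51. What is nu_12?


nu_12 = nu_f*Vf + nu_m*(1-Vf) = 0.29*0.51 + 0.35*0.49 = 0.3194

0.3194


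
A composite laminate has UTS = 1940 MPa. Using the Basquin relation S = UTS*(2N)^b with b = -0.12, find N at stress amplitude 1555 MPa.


N = 0.5 * (S/UTS)^(1/b) = 0.5 * (1555/1940)^(1/-0.12) = 3.1591 cycles

3.1591 cycles


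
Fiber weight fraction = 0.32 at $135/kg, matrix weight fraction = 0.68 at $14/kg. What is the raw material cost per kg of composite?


Cost = cost_f*Wf + cost_m*Wm = 135*0.32 + 14*0.68 = $52.72/kg

$52.72/kg


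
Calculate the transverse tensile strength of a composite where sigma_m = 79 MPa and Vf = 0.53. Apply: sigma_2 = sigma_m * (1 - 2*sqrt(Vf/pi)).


factor = 1 - 2*sqrt(0.53/pi) = 0.1785
sigma_2 = 79 * 0.1785 = 14.1 MPa

14.1 MPa


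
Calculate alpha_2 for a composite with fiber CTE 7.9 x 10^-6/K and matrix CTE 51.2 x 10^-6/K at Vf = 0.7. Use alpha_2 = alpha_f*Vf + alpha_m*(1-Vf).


alpha_2 = alpha_f*Vf + alpha_m*(1-Vf) = 7.9*0.7 + 51.2*0.3 = 20.9 x 10^-6/K

20.9 x 10^-6/K


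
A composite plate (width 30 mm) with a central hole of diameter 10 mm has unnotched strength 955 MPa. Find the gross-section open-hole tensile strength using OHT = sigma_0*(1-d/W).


OHT = sigma_0*(1-d/W) = 955*(1-10/30) = 636.7 MPa

636.7 MPa


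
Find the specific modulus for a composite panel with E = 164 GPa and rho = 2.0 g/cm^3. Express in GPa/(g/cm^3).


Specific stiffness = E/rho = 164/2.0 = 82.0 GPa/(g/cm^3)

82.0 GPa/(g/cm^3)


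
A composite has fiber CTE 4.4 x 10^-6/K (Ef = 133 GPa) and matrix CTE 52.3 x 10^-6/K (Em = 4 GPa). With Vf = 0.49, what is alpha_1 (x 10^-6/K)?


E1 = Ef*Vf + Em*(1-Vf) = 67.21
alpha_1 = (alpha_f*Ef*Vf + alpha_m*Em*(1-Vf))/E1 = 5.85 x 10^-6/K

5.85 x 10^-6/K


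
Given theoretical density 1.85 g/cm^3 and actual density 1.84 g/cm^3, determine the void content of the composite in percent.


Void% = (rho_theo - rho_actual)/rho_theo * 100 = (1.85 - 1.84)/1.85 * 100 = 0.54%

0.54%


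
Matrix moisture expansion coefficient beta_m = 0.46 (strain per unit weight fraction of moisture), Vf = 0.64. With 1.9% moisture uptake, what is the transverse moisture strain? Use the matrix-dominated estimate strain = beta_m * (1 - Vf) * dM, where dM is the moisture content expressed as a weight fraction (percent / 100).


dM = 1.9/100 = 0.019
strain = beta_m * (1-Vf) * dM = 0.46 * 0.36 * 0.019 = 0.0031464

0.0031464


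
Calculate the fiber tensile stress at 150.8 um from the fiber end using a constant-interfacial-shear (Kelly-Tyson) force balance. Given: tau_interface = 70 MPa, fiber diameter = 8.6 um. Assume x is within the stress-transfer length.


Force balance: sigma_f * (pi*d^2/4) = tau * (pi*d) * x  ->  sigma_f = 4 * tau * x / d
sigma_f = 4 * 70 * 150.8 / 8.6 = 4909.8 MPa

4909.8 MPa


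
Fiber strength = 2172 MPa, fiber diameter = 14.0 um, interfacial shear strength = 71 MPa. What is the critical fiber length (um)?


Lc = sigma_f * d / (2 * tau_i) = 2172 * 14.0 / (2 * 71) = 214.1 um

214.1 um


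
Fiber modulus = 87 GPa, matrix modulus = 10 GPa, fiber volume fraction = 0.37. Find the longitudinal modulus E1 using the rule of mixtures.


E1 = Ef*Vf + Em*(1-Vf) = 87*0.37 + 10*0.63 = 38.49 GPa

38.49 GPa


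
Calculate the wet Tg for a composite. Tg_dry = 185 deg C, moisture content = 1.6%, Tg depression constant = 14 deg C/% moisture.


Tg_wet = Tg_dry - k*moisture = 185 - 14*1.6 = 162.6 deg C

162.6 deg C


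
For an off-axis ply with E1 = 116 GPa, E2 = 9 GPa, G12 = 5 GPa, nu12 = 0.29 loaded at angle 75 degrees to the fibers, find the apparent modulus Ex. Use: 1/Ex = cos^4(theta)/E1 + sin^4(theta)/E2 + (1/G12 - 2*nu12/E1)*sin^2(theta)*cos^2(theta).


cos^4(75) = 0.004487, sin^4(75) = 0.870513, sin^2(75)*cos^2(75) = 0.0625
1/G12 - 2*nu12/E1 = 1/5 - 2*0.29/116 = 0.195 GPa^-1
1/Ex = 0.004487/116 + 0.870513/9 + 0.195*0.0625 = 0.1089498 GPa^-1
Ex = 9.18 GPa

9.18 GPa


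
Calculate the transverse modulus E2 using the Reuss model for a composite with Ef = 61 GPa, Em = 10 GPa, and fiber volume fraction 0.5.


1/E2 = Vf/Ef + (1-Vf)/Em = 0.5/61 + 0.5/10
E2 = 17.18 GPa

17.18 GPa


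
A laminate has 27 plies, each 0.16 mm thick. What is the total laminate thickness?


h = n * t_ply = 27 * 0.16 = 4.32 mm

4.32 mm


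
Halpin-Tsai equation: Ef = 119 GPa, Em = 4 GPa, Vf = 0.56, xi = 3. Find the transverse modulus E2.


eta = (Ef/Em - 1)/(Ef/Em + xi) = (29.75 - 1)/(29.75 + 3) = 0.8779
E2 = Em*(1+xi*eta*Vf)/(1-eta*Vf) = 19.47 GPa

19.47 GPa


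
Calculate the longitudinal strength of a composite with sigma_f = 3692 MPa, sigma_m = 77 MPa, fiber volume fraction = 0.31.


sigma_1 = sigma_f*Vf + sigma_m*(1-Vf) = 3692*0.31 + 77*0.69 = 1197.7 MPa

1197.7 MPa


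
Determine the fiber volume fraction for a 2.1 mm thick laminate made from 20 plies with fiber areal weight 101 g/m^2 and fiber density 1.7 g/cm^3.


Vf = n * FAW / (rho_f * h * 1000) = 20 * 101 / (1.7 * 2.1 * 1000) = 0.5658

0.5658


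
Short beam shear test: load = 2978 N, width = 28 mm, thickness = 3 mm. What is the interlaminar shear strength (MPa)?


ILSS = 3F/(4bh) = 3*2978/(4*28*3) = 26.59 MPa

26.59 MPa


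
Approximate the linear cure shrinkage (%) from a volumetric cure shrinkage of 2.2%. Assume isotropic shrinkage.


Linear shrinkage ≈ vol_shrink/3 = 2.2/3 = 0.733%

0.733%


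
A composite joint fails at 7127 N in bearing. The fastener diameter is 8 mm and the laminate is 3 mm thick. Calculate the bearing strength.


sigma_br = F/(d*h) = 7127/(8*3) = 297.0 MPa

297.0 MPa


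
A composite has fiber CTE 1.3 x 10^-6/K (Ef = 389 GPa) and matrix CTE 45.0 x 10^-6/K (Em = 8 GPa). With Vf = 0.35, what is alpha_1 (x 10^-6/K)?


E1 = Ef*Vf + Em*(1-Vf) = 141.35
alpha_1 = (alpha_f*Ef*Vf + alpha_m*Em*(1-Vf))/E1 = 2.91 x 10^-6/K

2.91 x 10^-6/K


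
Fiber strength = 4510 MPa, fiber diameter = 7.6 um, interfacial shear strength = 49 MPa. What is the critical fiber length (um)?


Lc = sigma_f * d / (2 * tau_i) = 4510 * 7.6 / (2 * 49) = 349.8 um

349.8 um


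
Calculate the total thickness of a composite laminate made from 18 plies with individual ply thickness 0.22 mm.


h = n * t_ply = 18 * 0.22 = 3.96 mm

3.96 mm


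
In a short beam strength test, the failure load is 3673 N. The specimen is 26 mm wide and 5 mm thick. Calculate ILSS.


ILSS = 3F/(4bh) = 3*3673/(4*26*5) = 21.19 MPa

21.19 MPa


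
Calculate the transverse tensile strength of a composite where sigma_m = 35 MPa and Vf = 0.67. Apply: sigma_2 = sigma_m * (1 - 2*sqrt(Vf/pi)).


factor = 1 - 2*sqrt(0.67/pi) = 0.0764
sigma_2 = 35 * 0.0764 = 2.67 MPa

2.67 MPa


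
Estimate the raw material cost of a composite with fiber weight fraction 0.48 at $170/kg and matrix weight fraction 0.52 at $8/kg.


Cost = cost_f*Wf + cost_m*Wm = 170*0.48 + 8*0.52 = $85.76/kg

$85.76/kg


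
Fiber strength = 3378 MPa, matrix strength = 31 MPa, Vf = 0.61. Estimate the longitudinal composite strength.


sigma_1 = sigma_f*Vf + sigma_m*(1-Vf) = 3378*0.61 + 31*0.39 = 2072.7 MPa

2072.7 MPa


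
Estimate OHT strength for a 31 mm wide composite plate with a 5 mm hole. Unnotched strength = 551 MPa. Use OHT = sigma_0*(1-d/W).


OHT = sigma_0*(1-d/W) = 551*(1-5/31) = 462.1 MPa

462.1 MPa


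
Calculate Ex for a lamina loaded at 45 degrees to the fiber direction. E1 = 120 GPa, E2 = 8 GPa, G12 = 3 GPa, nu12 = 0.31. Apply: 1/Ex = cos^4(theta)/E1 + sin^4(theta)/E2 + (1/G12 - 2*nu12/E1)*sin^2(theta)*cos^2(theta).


cos^4(45) = 0.25, sin^4(45) = 0.25, sin^2(45)*cos^2(45) = 0.25
1/G12 - 2*nu12/E1 = 1/3 - 2*0.31/120 = 0.328167 GPa^-1
1/Ex = 0.25/120 + 0.25/8 + 0.328167*0.25 = 0.115375 GPa^-1
Ex = 8.67 GPa

8.67 GPa


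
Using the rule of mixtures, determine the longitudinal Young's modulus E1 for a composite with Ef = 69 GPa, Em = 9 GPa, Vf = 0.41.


E1 = Ef*Vf + Em*(1-Vf) = 69*0.41 + 9*0.59 = 33.6 GPa

33.6 GPa


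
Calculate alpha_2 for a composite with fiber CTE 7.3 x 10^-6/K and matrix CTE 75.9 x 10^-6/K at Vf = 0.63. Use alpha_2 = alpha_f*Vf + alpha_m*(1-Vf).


alpha_2 = alpha_f*Vf + alpha_m*(1-Vf) = 7.3*0.63 + 75.9*0.37 = 32.7 x 10^-6/K

32.7 x 10^-6/K


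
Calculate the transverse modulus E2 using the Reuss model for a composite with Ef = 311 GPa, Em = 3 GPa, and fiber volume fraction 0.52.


1/E2 = Vf/Ef + (1-Vf)/Em = 0.52/311 + 0.48/3
E2 = 6.19 GPa

6.19 GPa


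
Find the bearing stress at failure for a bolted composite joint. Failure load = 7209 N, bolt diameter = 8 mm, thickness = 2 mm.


sigma_br = F/(d*h) = 7209/(8*2) = 450.6 MPa

450.6 MPa


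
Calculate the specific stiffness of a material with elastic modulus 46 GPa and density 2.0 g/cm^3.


Specific stiffness = E/rho = 46/2.0 = 23.0 GPa/(g/cm^3)

23.0 GPa/(g/cm^3)


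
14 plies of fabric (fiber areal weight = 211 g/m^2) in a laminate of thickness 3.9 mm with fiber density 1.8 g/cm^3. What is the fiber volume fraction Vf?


Vf = n * FAW / (rho_f * h * 1000) = 14 * 211 / (1.8 * 3.9 * 1000) = 0.4208

0.4208


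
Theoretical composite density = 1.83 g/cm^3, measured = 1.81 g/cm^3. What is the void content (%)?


Void% = (rho_theo - rho_actual)/rho_theo * 100 = (1.83 - 1.81)/1.83 * 100 = 1.09%

1.09%


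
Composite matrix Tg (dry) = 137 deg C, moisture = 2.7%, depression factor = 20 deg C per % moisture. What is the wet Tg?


Tg_wet = Tg_dry - k*moisture = 137 - 20*2.7 = 83.0 deg C

83.0 deg C


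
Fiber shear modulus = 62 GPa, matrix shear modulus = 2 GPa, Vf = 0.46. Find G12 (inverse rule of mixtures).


1/G12 = Vf/Gf + (1-Vf)/Gm = 0.46/62 + 0.54/2
G12 = 3.6 GPa

3.6 GPa


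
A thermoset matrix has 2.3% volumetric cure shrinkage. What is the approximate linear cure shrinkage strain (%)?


Linear shrinkage ≈ vol_shrink/3 = 2.3/3 = 0.767%

0.767%


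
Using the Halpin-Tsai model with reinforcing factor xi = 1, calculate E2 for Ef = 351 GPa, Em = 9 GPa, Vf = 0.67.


eta = (Ef/Em - 1)/(Ef/Em + xi) = (39.0 - 1)/(39.0 + 1) = 0.95
E2 = Em*(1+xi*eta*Vf)/(1-eta*Vf) = 40.52 GPa

40.52 GPa


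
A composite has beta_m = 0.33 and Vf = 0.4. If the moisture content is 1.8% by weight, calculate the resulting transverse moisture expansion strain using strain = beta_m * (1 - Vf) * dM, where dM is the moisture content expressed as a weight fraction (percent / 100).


dM = 1.8/100 = 0.018
strain = beta_m * (1-Vf) * dM = 0.33 * 0.6 * 0.018 = 0.003564

0.003564


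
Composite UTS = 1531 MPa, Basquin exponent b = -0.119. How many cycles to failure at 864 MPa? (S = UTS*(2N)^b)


N = 0.5 * (S/UTS)^(1/b) = 0.5 * (864/1531)^(1/-0.119) = 61.2183 cycles

61.2183 cycles


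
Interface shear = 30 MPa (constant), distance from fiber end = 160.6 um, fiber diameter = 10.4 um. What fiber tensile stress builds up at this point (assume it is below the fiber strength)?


Force balance: sigma_f * (pi*d^2/4) = tau * (pi*d) * x  ->  sigma_f = 4 * tau * x / d
sigma_f = 4 * 30 * 160.6 / 10.4 = 1853.1 MPa

1853.1 MPa


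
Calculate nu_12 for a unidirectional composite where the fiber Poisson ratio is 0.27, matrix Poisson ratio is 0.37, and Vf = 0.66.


nu_12 = nu_f*Vf + nu_m*(1-Vf) = 0.27*0.66 + 0.37*0.34 = 0.304

0.304


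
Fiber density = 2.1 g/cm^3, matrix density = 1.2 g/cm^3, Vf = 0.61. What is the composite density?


rho_c = rho_f*Vf + rho_m*(1-Vf) = 2.1*0.61 + 1.2*0.39 = 1.749 g/cm^3

1.749 g/cm^3


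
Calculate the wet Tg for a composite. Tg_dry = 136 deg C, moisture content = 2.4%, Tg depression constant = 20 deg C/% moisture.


Tg_wet = Tg_dry - k*moisture = 136 - 20*2.4 = 88.0 deg C

88.0 deg C


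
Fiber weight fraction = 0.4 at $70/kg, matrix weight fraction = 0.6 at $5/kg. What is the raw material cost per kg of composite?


Cost = cost_f*Wf + cost_m*Wm = 70*0.4 + 5*0.6 = $31.0/kg

$31.0/kg


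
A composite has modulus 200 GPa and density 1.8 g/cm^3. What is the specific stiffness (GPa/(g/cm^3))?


Specific stiffness = E/rho = 200/1.8 = 111.1 GPa/(g/cm^3)

111.1 GPa/(g/cm^3)


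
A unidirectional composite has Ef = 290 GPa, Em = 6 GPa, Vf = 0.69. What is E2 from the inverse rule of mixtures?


1/E2 = Vf/Ef + (1-Vf)/Em = 0.69/290 + 0.31/6
E2 = 18.5 GPa

18.5 GPa


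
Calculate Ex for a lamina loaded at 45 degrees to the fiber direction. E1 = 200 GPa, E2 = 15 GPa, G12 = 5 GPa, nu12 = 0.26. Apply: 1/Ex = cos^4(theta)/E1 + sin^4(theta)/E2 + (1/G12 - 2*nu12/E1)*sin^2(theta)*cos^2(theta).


cos^4(45) = 0.25, sin^4(45) = 0.25, sin^2(45)*cos^2(45) = 0.25
1/G12 - 2*nu12/E1 = 1/5 - 2*0.26/200 = 0.1974 GPa^-1
1/Ex = 0.25/200 + 0.25/15 + 0.1974*0.25 = 0.0672667 GPa^-1
Ex = 14.87 GPa

14.87 GPa


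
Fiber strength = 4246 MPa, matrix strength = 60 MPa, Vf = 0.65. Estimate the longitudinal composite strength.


sigma_1 = sigma_f*Vf + sigma_m*(1-Vf) = 4246*0.65 + 60*0.35 = 2780.9 MPa

2780.9 MPa


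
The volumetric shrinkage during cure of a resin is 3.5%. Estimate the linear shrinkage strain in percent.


Linear shrinkage ≈ vol_shrink/3 = 3.5/3 = 1.167%

1.167%


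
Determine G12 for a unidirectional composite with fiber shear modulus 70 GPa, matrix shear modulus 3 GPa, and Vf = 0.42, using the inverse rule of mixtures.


1/G12 = Vf/Gf + (1-Vf)/Gm = 0.42/70 + 0.58/3
G12 = 5.02 GPa

5.02 GPa


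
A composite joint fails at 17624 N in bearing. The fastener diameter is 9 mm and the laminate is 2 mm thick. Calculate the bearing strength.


sigma_br = F/(d*h) = 17624/(9*2) = 979.1 MPa

979.1 MPa


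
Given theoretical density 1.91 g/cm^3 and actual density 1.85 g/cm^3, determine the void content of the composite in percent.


Void% = (rho_theo - rho_actual)/rho_theo * 100 = (1.91 - 1.85)/1.91 * 100 = 3.14%

3.14%


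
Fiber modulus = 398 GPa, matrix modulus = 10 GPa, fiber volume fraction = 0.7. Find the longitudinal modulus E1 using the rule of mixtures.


E1 = Ef*Vf + Em*(1-Vf) = 398*0.7 + 10*0.3 = 281.6 GPa

281.6 GPa


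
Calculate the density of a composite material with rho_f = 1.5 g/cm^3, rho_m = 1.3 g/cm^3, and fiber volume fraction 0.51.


rho_c = rho_f*Vf + rho_m*(1-Vf) = 1.5*0.51 + 1.3*0.49 = 1.402 g/cm^3

1.402 g/cm^3


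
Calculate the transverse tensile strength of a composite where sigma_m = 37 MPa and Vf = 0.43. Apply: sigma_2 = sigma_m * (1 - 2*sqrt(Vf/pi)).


factor = 1 - 2*sqrt(0.43/pi) = 0.2601
sigma_2 = 37 * 0.2601 = 9.62 MPa

9.62 MPa


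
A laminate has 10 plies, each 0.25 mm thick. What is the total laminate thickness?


h = n * t_ply = 10 * 0.25 = 2.5 mm

2.5 mm


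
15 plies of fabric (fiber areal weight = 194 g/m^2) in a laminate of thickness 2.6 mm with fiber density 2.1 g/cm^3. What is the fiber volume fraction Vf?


Vf = n * FAW / (rho_f * h * 1000) = 15 * 194 / (2.1 * 2.6 * 1000) = 0.533

0.533


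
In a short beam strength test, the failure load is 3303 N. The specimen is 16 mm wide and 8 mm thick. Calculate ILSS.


ILSS = 3F/(4bh) = 3*3303/(4*16*8) = 19.35 MPa

19.35 MPa


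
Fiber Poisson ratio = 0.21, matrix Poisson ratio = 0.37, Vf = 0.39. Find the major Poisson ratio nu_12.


nu_12 = nu_f*Vf + nu_m*(1-Vf) = 0.21*0.39 + 0.37*0.61 = 0.3076

0.3076


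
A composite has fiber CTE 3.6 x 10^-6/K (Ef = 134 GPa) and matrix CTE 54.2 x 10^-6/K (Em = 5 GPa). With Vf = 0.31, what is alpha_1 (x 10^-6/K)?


E1 = Ef*Vf + Em*(1-Vf) = 44.99
alpha_1 = (alpha_f*Ef*Vf + alpha_m*Em*(1-Vf))/E1 = 7.48 x 10^-6/K

7.48 x 10^-6/K


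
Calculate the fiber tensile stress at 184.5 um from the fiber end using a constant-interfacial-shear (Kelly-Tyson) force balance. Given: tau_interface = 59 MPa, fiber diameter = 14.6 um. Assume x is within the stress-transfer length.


Force balance: sigma_f * (pi*d^2/4) = tau * (pi*d) * x  ->  sigma_f = 4 * tau * x / d
sigma_f = 4 * 59 * 184.5 / 14.6 = 2982.3 MPa

2982.3 MPa


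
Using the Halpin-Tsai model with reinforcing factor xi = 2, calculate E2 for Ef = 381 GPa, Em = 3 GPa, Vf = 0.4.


eta = (Ef/Em - 1)/(Ef/Em + xi) = (127.0 - 1)/(127.0 + 2) = 0.9767
E2 = Em*(1+xi*eta*Vf)/(1-eta*Vf) = 8.77 GPa

8.77 GPa


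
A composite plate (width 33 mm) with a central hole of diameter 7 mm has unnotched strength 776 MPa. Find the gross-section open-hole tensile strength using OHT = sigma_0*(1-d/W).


OHT = sigma_0*(1-d/W) = 776*(1-7/33) = 611.4 MPa

611.4 MPa


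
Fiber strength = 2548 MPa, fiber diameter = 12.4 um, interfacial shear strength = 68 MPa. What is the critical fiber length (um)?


Lc = sigma_f * d / (2 * tau_i) = 2548 * 12.4 / (2 * 68) = 232.3 um

232.3 um


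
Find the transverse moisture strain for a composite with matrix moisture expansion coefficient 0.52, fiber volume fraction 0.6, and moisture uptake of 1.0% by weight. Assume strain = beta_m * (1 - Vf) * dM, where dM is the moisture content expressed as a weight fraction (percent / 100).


dM = 1.0/100 = 0.01
strain = beta_m * (1-Vf) * dM = 0.52 * 0.4 * 0.01 = 0.00208

0.00208


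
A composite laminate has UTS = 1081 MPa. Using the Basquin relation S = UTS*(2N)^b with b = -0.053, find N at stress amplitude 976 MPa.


N = 0.5 * (S/UTS)^(1/b) = 0.5 * (976/1081)^(1/-0.053) = 3.4376 cycles

3.4376 cycles


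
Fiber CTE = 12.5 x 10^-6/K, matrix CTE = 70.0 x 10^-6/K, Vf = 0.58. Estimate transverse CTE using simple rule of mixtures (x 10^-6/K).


alpha_2 = alpha_f*Vf + alpha_m*(1-Vf) = 12.5*0.58 + 70.0*0.42 = 36.7 x 10^-6/K

36.7 x 10^-6/K


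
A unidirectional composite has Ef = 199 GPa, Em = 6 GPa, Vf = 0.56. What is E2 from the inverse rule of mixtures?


1/E2 = Vf/Ef + (1-Vf)/Em = 0.56/199 + 0.44/6
E2 = 13.13 GPa

13.13 GPa


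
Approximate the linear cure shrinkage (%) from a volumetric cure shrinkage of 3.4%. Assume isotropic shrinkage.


Linear shrinkage ≈ vol_shrink/3 = 3.4/3 = 1.133%

1.133%


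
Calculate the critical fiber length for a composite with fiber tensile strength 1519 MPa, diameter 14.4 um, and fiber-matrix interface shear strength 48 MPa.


Lc = sigma_f * d / (2 * tau_i) = 1519 * 14.4 / (2 * 48) = 227.9 um

227.9 um


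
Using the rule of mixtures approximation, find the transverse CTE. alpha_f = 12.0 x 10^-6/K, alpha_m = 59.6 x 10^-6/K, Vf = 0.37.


alpha_2 = alpha_f*Vf + alpha_m*(1-Vf) = 12.0*0.37 + 59.6*0.63 = 42.0 x 10^-6/K

42.0 x 10^-6/K


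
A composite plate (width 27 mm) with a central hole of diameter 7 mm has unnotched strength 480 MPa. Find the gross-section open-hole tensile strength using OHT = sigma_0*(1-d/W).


OHT = sigma_0*(1-d/W) = 480*(1-7/27) = 355.6 MPa

355.6 MPa


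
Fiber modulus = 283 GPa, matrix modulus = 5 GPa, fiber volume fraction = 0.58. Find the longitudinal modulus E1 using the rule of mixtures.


E1 = Ef*Vf + Em*(1-Vf) = 283*0.58 + 5*0.42 = 166.24 GPa

166.24 GPa


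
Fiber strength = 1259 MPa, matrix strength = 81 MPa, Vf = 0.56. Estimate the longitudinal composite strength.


sigma_1 = sigma_f*Vf + sigma_m*(1-Vf) = 1259*0.56 + 81*0.44 = 740.7 MPa

740.7 MPa


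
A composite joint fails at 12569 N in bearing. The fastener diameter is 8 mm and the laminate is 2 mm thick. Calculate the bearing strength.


sigma_br = F/(d*h) = 12569/(8*2) = 785.6 MPa

785.6 MPa


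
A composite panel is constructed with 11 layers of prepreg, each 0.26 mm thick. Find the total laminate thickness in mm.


h = n * t_ply = 11 * 0.26 = 2.86 mm

2.86 mm


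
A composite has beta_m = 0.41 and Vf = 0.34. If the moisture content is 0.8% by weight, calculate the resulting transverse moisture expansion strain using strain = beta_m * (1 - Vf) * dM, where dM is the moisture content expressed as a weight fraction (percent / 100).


dM = 0.8/100 = 0.008
strain = beta_m * (1-Vf) * dM = 0.41 * 0.66 * 0.008 = 0.0021648

0.0021648


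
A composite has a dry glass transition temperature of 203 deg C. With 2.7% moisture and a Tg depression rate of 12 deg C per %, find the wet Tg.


Tg_wet = Tg_dry - k*moisture = 203 - 12*2.7 = 170.6 deg C

170.6 deg C


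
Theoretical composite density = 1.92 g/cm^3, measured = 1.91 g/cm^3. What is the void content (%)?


Void% = (rho_theo - rho_actual)/rho_theo * 100 = (1.92 - 1.91)/1.92 * 100 = 0.52%

0.52%


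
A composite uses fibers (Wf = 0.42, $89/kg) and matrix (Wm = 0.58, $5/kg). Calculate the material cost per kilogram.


Cost = cost_f*Wf + cost_m*Wm = 89*0.42 + 5*0.58 = $40.28/kg

$40.28/kg


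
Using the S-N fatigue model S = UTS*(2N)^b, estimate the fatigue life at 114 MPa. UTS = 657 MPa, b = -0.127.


N = 0.5 * (S/UTS)^(1/b) = 0.5 * (114/657)^(1/-0.127) = 488003.4628 cycles

488003.4628 cycles


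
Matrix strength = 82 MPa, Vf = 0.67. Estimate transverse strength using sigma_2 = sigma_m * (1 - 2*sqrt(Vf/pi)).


factor = 1 - 2*sqrt(0.67/pi) = 0.0764
sigma_2 = 82 * 0.0764 = 6.26 MPa

6.26 MPa


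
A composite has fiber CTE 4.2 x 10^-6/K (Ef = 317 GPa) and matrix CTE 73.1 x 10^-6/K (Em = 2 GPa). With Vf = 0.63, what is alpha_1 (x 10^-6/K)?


E1 = Ef*Vf + Em*(1-Vf) = 200.45
alpha_1 = (alpha_f*Ef*Vf + alpha_m*Em*(1-Vf))/E1 = 4.45 x 10^-6/K

4.45 x 10^-6/K


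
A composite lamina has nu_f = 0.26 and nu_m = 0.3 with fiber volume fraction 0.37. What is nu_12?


nu_12 = nu_f*Vf + nu_m*(1-Vf) = 0.26*0.37 + 0.3*0.63 = 0.2852

0.2852


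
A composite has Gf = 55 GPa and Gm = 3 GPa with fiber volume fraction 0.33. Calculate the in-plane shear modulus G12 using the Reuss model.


1/G12 = Vf/Gf + (1-Vf)/Gm = 0.33/55 + 0.67/3
G12 = 4.36 GPa

4.36 GPa


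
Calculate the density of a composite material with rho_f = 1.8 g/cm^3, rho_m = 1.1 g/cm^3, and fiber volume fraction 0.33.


rho_c = rho_f*Vf + rho_m*(1-Vf) = 1.8*0.33 + 1.1*0.67 = 1.331 g/cm^3

1.331 g/cm^3


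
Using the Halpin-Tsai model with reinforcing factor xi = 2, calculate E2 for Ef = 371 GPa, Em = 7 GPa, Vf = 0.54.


eta = (Ef/Em - 1)/(Ef/Em + xi) = (53.0 - 1)/(53.0 + 2) = 0.9455
E2 = Em*(1+xi*eta*Vf)/(1-eta*Vf) = 28.9 GPa

28.9 GPa


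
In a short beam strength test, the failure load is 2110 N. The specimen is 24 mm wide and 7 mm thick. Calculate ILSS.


ILSS = 3F/(4bh) = 3*2110/(4*24*7) = 9.42 MPa

9.42 MPa


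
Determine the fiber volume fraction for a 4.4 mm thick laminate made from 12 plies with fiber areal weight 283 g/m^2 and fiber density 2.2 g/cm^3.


Vf = n * FAW / (rho_f * h * 1000) = 12 * 283 / (2.2 * 4.4 * 1000) = 0.3508

0.3508


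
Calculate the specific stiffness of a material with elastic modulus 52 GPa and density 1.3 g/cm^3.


Specific stiffness = E/rho = 52/1.3 = 40.0 GPa/(g/cm^3)

40.0 GPa/(g/cm^3)


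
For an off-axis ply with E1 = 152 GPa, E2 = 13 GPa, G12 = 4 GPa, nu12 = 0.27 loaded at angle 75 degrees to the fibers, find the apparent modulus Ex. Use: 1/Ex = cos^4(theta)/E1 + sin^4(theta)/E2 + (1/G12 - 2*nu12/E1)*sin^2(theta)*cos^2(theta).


cos^4(75) = 0.004487, sin^4(75) = 0.870513, sin^2(75)*cos^2(75) = 0.0625
1/G12 - 2*nu12/E1 = 1/4 - 2*0.27/152 = 0.246447 GPa^-1
1/Ex = 0.004487/152 + 0.870513/13 + 0.246447*0.0625 = 0.082395 GPa^-1
Ex = 12.14 GPa

12.14 GPa


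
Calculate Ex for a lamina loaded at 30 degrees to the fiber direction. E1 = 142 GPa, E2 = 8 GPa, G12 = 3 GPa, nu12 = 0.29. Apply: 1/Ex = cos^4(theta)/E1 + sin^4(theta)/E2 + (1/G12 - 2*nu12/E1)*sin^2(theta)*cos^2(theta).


cos^4(30) = 0.5625, sin^4(30) = 0.0625, sin^2(30)*cos^2(30) = 0.1875
1/G12 - 2*nu12/E1 = 1/3 - 2*0.29/142 = 0.329249 GPa^-1
1/Ex = 0.5625/142 + 0.0625/8 + 0.329249*0.1875 = 0.0735079 GPa^-1
Ex = 13.6 GPa

13.6 GPa


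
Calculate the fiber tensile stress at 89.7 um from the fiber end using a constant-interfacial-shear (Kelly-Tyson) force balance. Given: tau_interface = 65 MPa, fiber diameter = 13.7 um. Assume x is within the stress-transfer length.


Force balance: sigma_f * (pi*d^2/4) = tau * (pi*d) * x  ->  sigma_f = 4 * tau * x / d
sigma_f = 4 * 65 * 89.7 / 13.7 = 1702.3 MPa

1702.3 MPa


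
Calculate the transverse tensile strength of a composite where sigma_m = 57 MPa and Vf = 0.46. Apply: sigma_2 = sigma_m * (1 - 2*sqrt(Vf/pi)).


factor = 1 - 2*sqrt(0.46/pi) = 0.2347
sigma_2 = 57 * 0.2347 = 13.38 MPa

13.38 MPa


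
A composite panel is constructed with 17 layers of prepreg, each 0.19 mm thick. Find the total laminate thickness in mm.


h = n * t_ply = 17 * 0.19 = 3.23 mm

3.23 mm


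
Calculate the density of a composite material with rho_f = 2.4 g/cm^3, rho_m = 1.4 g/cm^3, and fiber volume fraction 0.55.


rho_c = rho_f*Vf + rho_m*(1-Vf) = 2.4*0.55 + 1.4*0.45 = 1.95 g/cm^3

1.95 g/cm^3


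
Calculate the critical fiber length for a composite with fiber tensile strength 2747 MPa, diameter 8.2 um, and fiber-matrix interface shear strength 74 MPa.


Lc = sigma_f * d / (2 * tau_i) = 2747 * 8.2 / (2 * 74) = 152.2 um

152.2 um


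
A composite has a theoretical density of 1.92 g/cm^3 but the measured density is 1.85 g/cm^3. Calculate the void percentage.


Void% = (rho_theo - rho_actual)/rho_theo * 100 = (1.92 - 1.85)/1.92 * 100 = 3.65%

3.65%


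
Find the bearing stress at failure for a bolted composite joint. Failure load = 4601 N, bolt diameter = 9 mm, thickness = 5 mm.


sigma_br = F/(d*h) = 4601/(9*5) = 102.2 MPa

102.2 MPa


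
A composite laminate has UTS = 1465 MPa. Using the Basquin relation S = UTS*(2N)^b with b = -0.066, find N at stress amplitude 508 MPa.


N = 0.5 * (S/UTS)^(1/b) = 0.5 * (508/1465)^(1/-0.066) = 4.6588e+06 cycles

4.6588e+06 cycles
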